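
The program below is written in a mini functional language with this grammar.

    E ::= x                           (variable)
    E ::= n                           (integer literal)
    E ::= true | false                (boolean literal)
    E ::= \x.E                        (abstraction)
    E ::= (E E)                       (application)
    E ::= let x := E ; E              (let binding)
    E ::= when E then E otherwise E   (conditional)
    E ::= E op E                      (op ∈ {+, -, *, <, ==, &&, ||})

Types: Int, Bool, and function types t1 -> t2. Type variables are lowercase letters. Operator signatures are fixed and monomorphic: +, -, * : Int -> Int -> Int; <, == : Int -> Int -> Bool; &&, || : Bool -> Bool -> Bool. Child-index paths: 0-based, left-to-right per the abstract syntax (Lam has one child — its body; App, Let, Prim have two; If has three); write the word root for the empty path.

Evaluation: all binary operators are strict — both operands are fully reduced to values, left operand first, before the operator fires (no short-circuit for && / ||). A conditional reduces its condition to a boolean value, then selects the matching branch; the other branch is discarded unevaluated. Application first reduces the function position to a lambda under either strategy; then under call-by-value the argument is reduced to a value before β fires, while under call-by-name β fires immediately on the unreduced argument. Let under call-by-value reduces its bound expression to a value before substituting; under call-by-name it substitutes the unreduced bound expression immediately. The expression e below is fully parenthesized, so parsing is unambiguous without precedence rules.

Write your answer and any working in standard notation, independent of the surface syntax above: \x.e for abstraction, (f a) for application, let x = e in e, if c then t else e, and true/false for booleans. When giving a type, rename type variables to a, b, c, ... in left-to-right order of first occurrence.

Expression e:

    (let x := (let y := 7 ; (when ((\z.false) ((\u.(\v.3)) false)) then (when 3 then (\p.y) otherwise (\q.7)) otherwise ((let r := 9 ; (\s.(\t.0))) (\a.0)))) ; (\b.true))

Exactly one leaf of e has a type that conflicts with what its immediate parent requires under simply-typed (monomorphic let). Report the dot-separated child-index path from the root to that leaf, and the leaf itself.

Answer: 0.1.1.0 : 3

Trace:
let y : Int
\z._ : a -> Bool
\v._ : c -> Int
\u._ : b -> c -> Int
  unify b -> c -> Int ~ Bool -> d
  unify b ~ Bool
  unify c -> Int ~ d
_ _ : c -> Int
  unify a -> Bool ~ (c -> Int) -> e
  unify a ~ c -> Int
  unify Bool ~ e
_ _ : Bool
  unify Bool ~ Bool
  unify Int ~ Bool
  FAIL: mismatch Int ~ Bool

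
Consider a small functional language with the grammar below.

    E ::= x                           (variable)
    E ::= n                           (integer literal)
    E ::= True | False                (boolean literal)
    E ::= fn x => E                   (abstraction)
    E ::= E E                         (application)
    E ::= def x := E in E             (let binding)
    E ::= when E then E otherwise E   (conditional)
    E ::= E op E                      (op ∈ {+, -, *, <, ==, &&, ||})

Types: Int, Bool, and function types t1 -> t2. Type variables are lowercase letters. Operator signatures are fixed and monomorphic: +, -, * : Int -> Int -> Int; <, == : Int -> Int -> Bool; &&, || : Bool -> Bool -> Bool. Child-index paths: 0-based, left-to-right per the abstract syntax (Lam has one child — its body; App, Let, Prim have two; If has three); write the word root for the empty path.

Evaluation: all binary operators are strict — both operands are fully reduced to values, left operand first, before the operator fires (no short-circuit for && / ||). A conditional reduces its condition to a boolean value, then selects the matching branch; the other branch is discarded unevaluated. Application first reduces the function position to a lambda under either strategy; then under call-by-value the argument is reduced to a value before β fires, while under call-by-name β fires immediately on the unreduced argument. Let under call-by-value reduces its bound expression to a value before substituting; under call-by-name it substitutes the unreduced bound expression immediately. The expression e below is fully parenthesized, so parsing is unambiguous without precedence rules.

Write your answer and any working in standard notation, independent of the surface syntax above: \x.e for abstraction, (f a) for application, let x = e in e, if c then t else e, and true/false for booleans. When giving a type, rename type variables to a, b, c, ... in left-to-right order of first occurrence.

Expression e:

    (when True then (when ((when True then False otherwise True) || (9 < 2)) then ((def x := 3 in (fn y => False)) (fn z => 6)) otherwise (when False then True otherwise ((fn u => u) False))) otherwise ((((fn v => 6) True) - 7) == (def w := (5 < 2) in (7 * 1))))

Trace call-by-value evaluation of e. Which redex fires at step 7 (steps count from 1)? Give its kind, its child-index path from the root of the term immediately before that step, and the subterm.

Derivation:
step 0: (if true then (if ((if true then false else true) || (9 < 2)) then ((let x = 3 in (\y.false)) (\z.6)) else (if false then true else ((\u.u) false))) else ((((\v.6) true) - 7) == (let w = (5 < 2) in (7 * 1))))
step 1: [if@root] (if ((if true then false else true) || (9 < 2)) then ((let x = 3 in (\y.false)) (\z.6)) else (if false then true else ((\u.u) false)))
step 2: [if@0.0] (if (false || (9 < 2)) then ((let x = 3 in (\y.false)) (\z.6)) else (if false then true else ((\u.u) false)))
step 3: [delta@0.1] (if (false || false) then ((let x = 3 in (\y.false)) (\z.6)) else (if false then true else ((\u.u) false)))
step 4: [delta@0] (if false then ((let x = 3 in (\y.false)) (\z.6)) else (if false then true else ((\u.u) false)))
step 5: [if@root] (if false then true else ((\u.u) false))
step 6: [if@root] ((\u.u) false)
step 7: [beta@root] false

Answer: beta at root : ((\u.u) false)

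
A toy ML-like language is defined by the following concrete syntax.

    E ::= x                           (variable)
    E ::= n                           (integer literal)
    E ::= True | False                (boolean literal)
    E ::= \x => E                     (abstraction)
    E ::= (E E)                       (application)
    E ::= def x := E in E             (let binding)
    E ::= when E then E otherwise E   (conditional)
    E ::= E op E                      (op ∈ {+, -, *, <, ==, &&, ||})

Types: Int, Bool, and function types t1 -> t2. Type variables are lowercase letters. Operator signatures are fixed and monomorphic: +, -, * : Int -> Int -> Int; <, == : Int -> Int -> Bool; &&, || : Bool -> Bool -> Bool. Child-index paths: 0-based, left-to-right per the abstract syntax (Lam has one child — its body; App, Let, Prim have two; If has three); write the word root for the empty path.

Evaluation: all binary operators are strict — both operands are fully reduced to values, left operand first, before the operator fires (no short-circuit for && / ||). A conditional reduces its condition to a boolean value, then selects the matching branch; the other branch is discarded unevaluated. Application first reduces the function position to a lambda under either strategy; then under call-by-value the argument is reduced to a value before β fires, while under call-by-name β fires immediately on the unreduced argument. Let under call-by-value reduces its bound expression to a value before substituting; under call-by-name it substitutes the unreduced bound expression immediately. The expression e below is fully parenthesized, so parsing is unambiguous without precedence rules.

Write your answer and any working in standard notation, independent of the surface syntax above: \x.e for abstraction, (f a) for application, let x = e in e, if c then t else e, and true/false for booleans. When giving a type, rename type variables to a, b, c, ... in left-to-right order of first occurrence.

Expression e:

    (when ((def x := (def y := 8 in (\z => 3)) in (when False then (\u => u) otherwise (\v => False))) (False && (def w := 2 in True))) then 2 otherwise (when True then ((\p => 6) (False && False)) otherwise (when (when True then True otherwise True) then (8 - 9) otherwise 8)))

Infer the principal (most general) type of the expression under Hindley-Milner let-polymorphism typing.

Trace:
let y : Int
\z._ : a -> Int
let x : forall. a -> Int
  unify Bool ~ Bool
u : b
\u._ : b -> b
\v._ : c -> Bool
  unify b -> b ~ c -> Bool
  unify b ~ c
  unify c ~ Bool
  unify Bool ~ Bool
let w : Int
  unify Bool ~ Bool
  unify Bool -> Bool ~ Bool -> d
  unify Bool ~ Bool
  unify Bool ~ d
_ _ : Bool
  unify Bool ~ Bool
  unify Bool ~ Bool
\p._ : e -> Int
  unify Bool ~ Bool
  unify Bool ~ Bool
  unify e -> Int ~ Bool -> f
  unify e ~ Bool
  unify Int ~ f
_ _ : Int
  unify Bool ~ Bool
  unify Bool ~ Bool
  unify Bool ~ Bool
  unify Int ~ Int
  unify Int ~ Int
  unify Int ~ Int
  unify Int ~ Int
  unify Int ~ Int

Answer: Int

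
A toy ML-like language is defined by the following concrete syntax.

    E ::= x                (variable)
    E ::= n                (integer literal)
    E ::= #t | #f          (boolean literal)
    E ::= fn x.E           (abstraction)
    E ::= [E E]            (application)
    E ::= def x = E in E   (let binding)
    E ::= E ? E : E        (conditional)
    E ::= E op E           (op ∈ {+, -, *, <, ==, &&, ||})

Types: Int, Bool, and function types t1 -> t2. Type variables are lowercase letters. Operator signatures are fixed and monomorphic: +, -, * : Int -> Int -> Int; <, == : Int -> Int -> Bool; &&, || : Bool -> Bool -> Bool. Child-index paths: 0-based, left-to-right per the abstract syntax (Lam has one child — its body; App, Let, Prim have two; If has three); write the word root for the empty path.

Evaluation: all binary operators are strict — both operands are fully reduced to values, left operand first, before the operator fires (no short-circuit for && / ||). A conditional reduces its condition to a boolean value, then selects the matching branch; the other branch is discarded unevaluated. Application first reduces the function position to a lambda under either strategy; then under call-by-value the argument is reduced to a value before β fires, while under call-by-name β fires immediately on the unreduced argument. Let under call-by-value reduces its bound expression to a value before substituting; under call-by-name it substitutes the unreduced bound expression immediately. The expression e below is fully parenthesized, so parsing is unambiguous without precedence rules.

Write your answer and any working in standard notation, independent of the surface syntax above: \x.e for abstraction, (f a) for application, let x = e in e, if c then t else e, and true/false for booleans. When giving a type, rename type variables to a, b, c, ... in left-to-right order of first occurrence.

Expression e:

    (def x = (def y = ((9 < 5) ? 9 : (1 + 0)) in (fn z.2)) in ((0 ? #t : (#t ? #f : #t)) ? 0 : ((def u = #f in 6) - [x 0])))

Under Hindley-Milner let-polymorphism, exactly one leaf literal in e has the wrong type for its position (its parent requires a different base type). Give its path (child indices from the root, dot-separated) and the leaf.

Answer: 1.0.0 : 0

Trace:
  unify Int ~ Int
  unify Int ~ Int
  unify Bool ~ Bool
  unify Int ~ Int
  unify Int ~ Int
  unify Int ~ Int
let y : Int
\z._ : a -> Int
let x : forall. a -> Int
  unify Int ~ Bool
  FAIL: mismatch Int ~ Bool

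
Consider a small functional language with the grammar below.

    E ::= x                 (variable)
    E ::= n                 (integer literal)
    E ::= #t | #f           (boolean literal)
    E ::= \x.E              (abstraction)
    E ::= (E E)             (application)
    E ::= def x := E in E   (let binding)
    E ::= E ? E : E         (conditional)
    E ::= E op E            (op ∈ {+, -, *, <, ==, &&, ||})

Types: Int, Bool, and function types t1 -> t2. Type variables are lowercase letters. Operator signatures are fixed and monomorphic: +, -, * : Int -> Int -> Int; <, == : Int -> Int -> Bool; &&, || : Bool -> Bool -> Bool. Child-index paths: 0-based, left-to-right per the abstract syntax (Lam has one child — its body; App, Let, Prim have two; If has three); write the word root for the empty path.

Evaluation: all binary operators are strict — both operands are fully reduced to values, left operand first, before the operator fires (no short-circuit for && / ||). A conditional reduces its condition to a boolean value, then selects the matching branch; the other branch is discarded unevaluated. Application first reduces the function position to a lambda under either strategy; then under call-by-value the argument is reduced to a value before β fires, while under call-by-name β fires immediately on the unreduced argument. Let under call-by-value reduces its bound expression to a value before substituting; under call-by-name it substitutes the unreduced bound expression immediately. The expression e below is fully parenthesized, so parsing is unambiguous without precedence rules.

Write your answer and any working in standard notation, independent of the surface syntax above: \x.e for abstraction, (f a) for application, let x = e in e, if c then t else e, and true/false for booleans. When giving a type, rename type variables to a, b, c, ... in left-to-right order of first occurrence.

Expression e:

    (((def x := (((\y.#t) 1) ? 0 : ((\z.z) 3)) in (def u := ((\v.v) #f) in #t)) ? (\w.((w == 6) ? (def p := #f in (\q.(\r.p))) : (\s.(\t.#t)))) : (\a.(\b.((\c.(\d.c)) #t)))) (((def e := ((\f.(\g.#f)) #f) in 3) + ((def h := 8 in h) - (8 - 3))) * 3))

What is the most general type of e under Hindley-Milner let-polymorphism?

Trace:
\y._ : a -> Bool
  unify a -> Bool ~ Int -> b
  unify a ~ Int
  unify Bool ~ b
_ _ : Bool
  unify Bool ~ Bool
z : c
\z._ : c -> c
  unify c -> c ~ Int -> d
  unify c ~ Int
  unify Int ~ d
_ _ : Int
  unify Int ~ Int
let x : Int
v : e
\v._ : e -> e
  unify e -> e ~ Bool -> f
  unify e ~ Bool
  unify Bool ~ f
_ _ : Bool
let u : Bool
  unify Bool ~ Bool
w : g
  unify g ~ Int
  unify Int ~ Int
  unify Bool ~ Bool
let p : Bool
p : Bool
\r._ : i -> Bool
\q._ : h -> i -> Bool
\t._ : k -> Bool
\s._ : j -> k -> Bool
  unify h -> i -> Bool ~ j -> k -> Bool
  unify h ~ j
  unify i -> Bool ~ k -> Bool
  unify i ~ k
  unify Bool ~ Bool
\w._ : Int -> j -> k -> Bool
c : n
\d._ : o -> n
\c._ : n -> o -> n
  unify n -> o -> n ~ Bool -> p
  unify n ~ Bool
  unify o -> Bool ~ p
_ _ : o -> Bool
\b._ : m -> o -> Bool
\a._ : l -> m -> o -> Bool
  unify Int -> j -> k -> Bool ~ l -> m -> o -> Bool
  unify Int ~ l
  unify j -> k -> Bool ~ m -> o -> Bool
  unify j ~ m
  unify k -> Bool ~ o -> Bool
  unify k ~ o
  unify Bool ~ Bool
\g._ : r -> Bool
\f._ : q -> r -> Bool
  unify q -> r -> Bool ~ Bool -> s
  unify q ~ Bool
  unify r -> Bool ~ s
_ _ : r -> Bool
let e : forall. r -> Bool
  unify Int ~ Int
let h : Int
h : Int
  unify Int ~ Int
  unify Int ~ Int
  unify Int ~ Int
  unify Int ~ Int
  unify Int ~ Int
  unify Int ~ Int
  unify Int ~ Int
  unify Int -> m -> o -> Bool ~ Int -> t
  unify Int ~ Int
  unify m -> o -> Bool ~ t
_ _ : m -> o -> Bool

Answer: a -> b -> Bool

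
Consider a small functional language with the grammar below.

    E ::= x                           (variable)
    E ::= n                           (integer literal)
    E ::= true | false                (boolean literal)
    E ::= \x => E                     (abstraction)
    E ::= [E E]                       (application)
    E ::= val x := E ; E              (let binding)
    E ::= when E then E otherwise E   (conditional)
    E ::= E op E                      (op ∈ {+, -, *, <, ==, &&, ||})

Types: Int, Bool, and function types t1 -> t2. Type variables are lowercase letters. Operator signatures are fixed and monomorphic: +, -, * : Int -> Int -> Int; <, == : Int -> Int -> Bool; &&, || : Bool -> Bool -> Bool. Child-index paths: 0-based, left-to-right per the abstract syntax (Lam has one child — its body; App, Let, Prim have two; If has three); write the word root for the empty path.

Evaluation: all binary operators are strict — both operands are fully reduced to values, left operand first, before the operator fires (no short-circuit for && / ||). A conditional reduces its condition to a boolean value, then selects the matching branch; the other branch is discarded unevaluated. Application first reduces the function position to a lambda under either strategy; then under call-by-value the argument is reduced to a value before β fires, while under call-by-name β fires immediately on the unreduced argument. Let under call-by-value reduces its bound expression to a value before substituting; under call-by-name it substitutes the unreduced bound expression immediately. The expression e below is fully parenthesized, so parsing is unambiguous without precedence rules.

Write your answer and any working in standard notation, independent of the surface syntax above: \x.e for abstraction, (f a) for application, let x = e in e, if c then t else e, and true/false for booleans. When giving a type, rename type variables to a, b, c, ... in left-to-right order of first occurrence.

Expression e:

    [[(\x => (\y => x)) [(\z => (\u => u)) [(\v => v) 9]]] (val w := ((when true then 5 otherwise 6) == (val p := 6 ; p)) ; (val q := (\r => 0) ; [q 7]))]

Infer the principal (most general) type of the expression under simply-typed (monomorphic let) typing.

Trace:
x : a
\y._ : b -> a
\x._ : a -> b -> a
u : d
\u._ : d -> d
\z._ : c -> d -> d
v : e
\v._ : e -> e
  unify e -> e ~ Int -> f
  unify e ~ Int
  unify Int ~ f
_ _ : Int
  unify c -> d -> d ~ Int -> g
  unify c ~ Int
  unify d -> d ~ g
_ _ : d -> d
  unify a -> b -> a ~ (d -> d) -> h
  unify a ~ d -> d
  unify b -> d -> d ~ h
_ _ : b -> d -> d
  unify Bool ~ Bool
  unify Int ~ Int
  unify Int ~ Int
let p : Int
p : Int
  unify Int ~ Int
let w : Bool
\r._ : i -> Int
let q : i -> Int
q : i -> Int
  unify i -> Int ~ Int -> j
  unify i ~ Int
  unify Int ~ j
_ _ : Int
  unify b -> d -> d ~ Int -> k
  unify b ~ Int
  unify d -> d ~ k
_ _ : d -> d

Answer: a -> a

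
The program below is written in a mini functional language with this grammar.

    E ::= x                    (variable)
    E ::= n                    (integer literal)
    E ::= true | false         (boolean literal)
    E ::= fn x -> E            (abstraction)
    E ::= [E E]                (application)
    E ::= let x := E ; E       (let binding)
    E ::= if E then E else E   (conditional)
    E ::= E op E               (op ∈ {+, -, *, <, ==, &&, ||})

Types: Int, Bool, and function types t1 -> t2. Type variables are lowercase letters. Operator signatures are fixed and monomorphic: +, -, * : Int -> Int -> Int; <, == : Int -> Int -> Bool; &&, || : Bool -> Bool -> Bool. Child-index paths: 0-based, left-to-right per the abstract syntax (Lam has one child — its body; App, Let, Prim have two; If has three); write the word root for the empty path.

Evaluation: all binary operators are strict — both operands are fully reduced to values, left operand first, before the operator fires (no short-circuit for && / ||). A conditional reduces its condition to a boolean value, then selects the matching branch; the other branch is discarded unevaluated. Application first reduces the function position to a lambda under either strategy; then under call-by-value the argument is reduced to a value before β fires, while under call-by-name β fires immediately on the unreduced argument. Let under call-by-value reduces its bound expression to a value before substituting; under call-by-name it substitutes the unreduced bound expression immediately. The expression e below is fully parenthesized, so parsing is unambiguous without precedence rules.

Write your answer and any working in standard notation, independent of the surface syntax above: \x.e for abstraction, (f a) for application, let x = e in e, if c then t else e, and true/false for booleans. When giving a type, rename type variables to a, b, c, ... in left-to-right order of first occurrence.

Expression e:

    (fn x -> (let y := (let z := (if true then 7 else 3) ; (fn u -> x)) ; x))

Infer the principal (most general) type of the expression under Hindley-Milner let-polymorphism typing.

Answer: a -> a

Working:
  unify Bool ~ Bool
  unify Int ~ Int
let z : Int
x : a
\u._ : b -> a
let y : forall. b -> a
x : a
\x._ : a -> a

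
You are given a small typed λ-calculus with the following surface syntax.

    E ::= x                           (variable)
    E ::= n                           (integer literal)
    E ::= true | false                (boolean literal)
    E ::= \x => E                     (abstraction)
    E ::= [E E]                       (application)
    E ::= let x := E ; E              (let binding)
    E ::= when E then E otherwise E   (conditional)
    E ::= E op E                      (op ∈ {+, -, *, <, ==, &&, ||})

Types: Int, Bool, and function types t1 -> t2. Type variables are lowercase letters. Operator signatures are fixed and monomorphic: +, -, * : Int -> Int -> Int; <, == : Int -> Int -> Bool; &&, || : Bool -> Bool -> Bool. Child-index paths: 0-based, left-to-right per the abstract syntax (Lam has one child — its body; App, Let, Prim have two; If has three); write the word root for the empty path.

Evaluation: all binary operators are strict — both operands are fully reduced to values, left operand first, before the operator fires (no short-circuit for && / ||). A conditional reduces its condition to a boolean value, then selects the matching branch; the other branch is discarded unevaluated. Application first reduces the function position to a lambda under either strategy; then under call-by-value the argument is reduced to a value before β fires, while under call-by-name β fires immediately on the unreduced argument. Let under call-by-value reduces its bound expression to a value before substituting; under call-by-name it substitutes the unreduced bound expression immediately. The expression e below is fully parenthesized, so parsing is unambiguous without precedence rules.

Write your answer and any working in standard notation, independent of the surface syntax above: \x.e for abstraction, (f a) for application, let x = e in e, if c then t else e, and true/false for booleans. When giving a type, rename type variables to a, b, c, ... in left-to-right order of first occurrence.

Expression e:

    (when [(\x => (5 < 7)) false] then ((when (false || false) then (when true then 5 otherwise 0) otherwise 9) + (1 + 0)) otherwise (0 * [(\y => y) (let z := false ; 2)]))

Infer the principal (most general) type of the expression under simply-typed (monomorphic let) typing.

Trace:
  unify Int ~ Int
  unify Int ~ Int
\x._ : a -> Bool
  unify a -> Bool ~ Bool -> b
  unify a ~ Bool
  unify Bool ~ b
_ _ : Bool
  unify Bool ~ Bool
  unify Bool ~ Bool
  unify Bool ~ Bool
  unify Bool ~ Bool
  unify Bool ~ Bool
  unify Int ~ Int
  unify Int ~ Int
  unify Int ~ Int
  unify Int ~ Int
  unify Int ~ Int
  unify Int ~ Int
  unify Int ~ Int
y : c
\y._ : c -> c
let z : Bool
  unify c -> c ~ Int -> d
  unify c ~ Int
  unify Int ~ d
_ _ : Int
  unify Int ~ Int
  unify Int ~ Int

Answer: Int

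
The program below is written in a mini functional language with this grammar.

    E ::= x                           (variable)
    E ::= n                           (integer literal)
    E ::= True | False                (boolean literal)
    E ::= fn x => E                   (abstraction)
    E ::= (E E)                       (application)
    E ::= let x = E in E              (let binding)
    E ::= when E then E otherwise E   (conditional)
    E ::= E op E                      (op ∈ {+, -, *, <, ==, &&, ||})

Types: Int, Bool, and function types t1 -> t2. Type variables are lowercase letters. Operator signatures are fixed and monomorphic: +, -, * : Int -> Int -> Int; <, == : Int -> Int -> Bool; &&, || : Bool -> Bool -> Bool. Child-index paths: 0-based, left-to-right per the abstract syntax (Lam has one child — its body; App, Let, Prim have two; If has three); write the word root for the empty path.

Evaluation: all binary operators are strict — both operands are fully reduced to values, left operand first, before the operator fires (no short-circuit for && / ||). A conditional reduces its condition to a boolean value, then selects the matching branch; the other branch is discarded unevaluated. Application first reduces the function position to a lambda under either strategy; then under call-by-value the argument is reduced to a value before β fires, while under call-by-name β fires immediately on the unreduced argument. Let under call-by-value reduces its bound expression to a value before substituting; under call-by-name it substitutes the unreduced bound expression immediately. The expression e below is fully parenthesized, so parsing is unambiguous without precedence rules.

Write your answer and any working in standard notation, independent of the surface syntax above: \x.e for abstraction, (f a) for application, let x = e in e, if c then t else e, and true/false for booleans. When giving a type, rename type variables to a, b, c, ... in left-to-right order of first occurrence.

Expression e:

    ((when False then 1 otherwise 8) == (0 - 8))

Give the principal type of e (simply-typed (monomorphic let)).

Answer: Bool

Working:
  unify Bool ~ Bool
  unify Int ~ Int
  unify Int ~ Int
  unify Int ~ Int
  unify Int ~ Int
  unify Int ~ Int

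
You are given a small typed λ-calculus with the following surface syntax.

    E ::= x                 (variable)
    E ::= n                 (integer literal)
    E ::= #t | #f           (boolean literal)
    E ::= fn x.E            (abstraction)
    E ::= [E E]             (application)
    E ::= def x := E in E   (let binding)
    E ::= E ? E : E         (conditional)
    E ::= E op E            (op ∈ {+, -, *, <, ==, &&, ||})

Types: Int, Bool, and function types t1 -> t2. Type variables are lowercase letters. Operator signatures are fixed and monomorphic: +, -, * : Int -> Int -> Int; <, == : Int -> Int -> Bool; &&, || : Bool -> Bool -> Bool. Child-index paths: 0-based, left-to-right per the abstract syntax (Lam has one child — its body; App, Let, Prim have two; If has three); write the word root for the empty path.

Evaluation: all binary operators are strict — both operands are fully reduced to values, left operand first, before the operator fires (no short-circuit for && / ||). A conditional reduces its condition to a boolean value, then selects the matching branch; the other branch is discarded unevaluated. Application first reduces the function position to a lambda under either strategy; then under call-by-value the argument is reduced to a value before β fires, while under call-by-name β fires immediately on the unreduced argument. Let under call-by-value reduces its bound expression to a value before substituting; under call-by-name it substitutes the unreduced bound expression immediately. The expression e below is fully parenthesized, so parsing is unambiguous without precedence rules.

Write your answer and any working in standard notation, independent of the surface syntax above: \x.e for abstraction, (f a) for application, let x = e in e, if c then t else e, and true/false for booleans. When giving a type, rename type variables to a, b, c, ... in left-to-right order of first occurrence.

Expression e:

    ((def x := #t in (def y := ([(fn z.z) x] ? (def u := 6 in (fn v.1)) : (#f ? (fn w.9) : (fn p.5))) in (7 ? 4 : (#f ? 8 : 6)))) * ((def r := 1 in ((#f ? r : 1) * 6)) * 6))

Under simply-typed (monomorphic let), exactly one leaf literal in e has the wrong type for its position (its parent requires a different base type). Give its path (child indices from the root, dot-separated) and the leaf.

Working:
let x : Bool
z : a
\z._ : a -> a
x : Bool
  unify a -> a ~ Bool -> b
  unify a ~ Bool
  unify Bool ~ b
_ _ : Bool
  unify Bool ~ Bool
let u : Int
\v._ : c -> Int
  unify Bool ~ Bool
\w._ : d -> Int
\p._ : e -> Int
  unify d -> Int ~ e -> Int
  unify d ~ e
  unify Int ~ Int
  unify c -> Int ~ e -> Int
  unify c ~ e
  unify Int ~ Int
let y : e -> Int
  unify Int ~ Bool
  FAIL: mismatch Int ~ Bool

Answer: 0.1.1.0 : 7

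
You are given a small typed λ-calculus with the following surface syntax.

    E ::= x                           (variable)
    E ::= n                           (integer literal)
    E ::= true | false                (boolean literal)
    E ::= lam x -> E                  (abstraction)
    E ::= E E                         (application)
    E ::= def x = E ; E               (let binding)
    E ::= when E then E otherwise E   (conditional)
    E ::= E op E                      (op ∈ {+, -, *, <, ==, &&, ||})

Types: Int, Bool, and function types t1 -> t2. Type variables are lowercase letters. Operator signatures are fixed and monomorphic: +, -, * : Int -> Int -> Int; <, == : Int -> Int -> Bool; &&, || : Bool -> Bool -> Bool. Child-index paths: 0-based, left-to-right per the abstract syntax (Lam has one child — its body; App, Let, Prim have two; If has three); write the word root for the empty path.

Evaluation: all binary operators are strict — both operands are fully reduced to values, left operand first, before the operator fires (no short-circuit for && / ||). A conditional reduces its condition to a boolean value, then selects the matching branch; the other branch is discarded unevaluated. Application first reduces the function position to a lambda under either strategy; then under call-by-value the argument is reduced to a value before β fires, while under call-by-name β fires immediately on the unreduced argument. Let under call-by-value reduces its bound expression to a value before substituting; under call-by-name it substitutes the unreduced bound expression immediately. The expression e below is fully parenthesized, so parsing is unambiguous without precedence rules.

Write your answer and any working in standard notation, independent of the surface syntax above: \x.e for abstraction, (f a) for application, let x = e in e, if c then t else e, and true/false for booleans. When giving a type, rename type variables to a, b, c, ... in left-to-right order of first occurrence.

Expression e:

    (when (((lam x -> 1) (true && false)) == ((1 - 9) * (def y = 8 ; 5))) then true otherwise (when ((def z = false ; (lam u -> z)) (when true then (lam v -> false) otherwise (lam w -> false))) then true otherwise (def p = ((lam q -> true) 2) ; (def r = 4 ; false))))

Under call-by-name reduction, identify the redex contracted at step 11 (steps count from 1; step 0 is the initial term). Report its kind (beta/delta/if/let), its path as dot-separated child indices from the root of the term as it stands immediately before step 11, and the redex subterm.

Working:
step 0: (if (((\x.1) (true && false)) == ((1 - 9) * (let y = 8 in 5))) then true else (if ((let z = false in (\u.z)) (if true then (\v.false) else (\w.false))) then true else (let p = ((\q.true) 2) in (let r = 4 in false))))
step 1: [beta@0.0] (if (1 == ((1 - 9) * (let y = 8 in 5))) then true else (if ((let z = false in (\u.z)) (if true then (\v.false) else (\w.false))) then true else (let p = ((\q.true) 2) in (let r = 4 in false))))
step 2: [delta@0.1.0] (if (1 == (-8 * (let y = 8 in 5))) then true else (if ((let z = false in (\u.z)) (if true then (\v.false) else (\w.false))) then true else (let p = ((\q.true) 2) in (let r = 4 in false))))
step 3: [let@0.1.1] (if (1 == (-8 * 5)) then true else (if ((let z = false in (\u.z)) (if true then (\v.false) else (\w.false))) then true else (let p = ((\q.true) 2) in (let r = 4 in false))))
step 4: [delta@0.1] (if (1 == -40) then true else (if ((let z = false in (\u.z)) (if true then (\v.false) else (\w.false))) then true else (let p = ((\q.true) 2) in (let r = 4 in false))))
step 5: [delta@0] (if false then true else (if ((let z = false in (\u.z)) (if true then (\v.false) else (\w.false))) then true else (let p = ((\q.true) 2) in (let r = 4 in false))))
step 6: [if@root] (if ((let z = false in (\u.z)) (if true then (\v.false) else (\w.false))) then true else (let p = ((\q.true) 2) in (let r = 4 in false)))
step 7: [let@0.0] (if ((\u.false) (if true then (\v.false) else (\w.false))) then true else (let p = ((\q.true) 2) in (let r = 4 in false)))
step 8: [beta@0] (if false then true else (let p = ((\q.true) 2) in (let r = 4 in false)))
step 9: [if@root] (let p = ((\q.true) 2) in (let r = 4 in false))
step 10: [let@root] (let r = 4 in false)
step 11: [let@root] false

Answer: let at root : (let r = 4 in false)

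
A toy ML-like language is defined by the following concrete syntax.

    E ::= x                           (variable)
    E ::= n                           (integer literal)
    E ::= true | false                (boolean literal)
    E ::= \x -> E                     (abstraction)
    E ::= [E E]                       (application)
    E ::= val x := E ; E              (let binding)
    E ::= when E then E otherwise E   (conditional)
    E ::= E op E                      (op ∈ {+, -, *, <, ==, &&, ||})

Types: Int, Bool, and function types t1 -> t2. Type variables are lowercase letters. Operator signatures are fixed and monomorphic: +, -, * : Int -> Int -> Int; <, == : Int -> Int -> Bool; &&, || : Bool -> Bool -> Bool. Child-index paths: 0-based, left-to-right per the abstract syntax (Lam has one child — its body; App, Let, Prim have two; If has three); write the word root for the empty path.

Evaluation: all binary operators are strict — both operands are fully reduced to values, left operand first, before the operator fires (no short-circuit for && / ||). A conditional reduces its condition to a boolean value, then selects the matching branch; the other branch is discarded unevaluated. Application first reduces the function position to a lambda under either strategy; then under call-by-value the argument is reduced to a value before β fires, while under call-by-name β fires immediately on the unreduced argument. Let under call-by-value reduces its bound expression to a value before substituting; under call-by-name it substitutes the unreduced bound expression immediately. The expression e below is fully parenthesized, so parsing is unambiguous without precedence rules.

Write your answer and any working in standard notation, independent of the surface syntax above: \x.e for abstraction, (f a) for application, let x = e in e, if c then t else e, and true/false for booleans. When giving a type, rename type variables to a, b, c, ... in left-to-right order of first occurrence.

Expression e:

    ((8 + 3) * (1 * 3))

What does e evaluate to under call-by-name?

Trace:
step 0: ((8 + 3) * (1 * 3))
step 1: [delta@0] (11 * (1 * 3))
step 2: [delta@1] (11 * 3)
step 3: [delta@root] 33

Answer: 33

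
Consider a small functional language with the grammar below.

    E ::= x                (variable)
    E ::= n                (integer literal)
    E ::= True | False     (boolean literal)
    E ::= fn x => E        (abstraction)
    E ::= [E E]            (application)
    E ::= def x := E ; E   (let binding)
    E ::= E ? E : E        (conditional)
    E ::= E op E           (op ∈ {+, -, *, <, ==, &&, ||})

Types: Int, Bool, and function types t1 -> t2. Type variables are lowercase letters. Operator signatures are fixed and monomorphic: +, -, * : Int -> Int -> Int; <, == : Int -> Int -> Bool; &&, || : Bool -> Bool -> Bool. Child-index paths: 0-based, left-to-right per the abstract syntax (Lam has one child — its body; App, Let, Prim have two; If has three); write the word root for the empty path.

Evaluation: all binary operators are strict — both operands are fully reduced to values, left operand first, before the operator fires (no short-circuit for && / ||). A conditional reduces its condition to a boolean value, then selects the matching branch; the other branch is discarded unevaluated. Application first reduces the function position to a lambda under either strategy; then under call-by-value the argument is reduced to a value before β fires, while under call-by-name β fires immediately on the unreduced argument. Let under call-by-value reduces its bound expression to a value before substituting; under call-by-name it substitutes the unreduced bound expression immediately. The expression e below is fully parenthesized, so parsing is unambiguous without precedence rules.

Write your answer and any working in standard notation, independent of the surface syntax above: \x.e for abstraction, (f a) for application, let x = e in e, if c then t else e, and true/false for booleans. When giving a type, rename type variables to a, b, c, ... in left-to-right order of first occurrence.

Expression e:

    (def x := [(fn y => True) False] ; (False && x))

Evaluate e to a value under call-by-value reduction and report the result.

Answer: false

Trace:
step 0: (let x = ((\y.true) false) in (false && x))
step 1: [beta@0] (let x = true in (false && x))
step 2: [let@root] (false && true)
step 3: [delta@root] false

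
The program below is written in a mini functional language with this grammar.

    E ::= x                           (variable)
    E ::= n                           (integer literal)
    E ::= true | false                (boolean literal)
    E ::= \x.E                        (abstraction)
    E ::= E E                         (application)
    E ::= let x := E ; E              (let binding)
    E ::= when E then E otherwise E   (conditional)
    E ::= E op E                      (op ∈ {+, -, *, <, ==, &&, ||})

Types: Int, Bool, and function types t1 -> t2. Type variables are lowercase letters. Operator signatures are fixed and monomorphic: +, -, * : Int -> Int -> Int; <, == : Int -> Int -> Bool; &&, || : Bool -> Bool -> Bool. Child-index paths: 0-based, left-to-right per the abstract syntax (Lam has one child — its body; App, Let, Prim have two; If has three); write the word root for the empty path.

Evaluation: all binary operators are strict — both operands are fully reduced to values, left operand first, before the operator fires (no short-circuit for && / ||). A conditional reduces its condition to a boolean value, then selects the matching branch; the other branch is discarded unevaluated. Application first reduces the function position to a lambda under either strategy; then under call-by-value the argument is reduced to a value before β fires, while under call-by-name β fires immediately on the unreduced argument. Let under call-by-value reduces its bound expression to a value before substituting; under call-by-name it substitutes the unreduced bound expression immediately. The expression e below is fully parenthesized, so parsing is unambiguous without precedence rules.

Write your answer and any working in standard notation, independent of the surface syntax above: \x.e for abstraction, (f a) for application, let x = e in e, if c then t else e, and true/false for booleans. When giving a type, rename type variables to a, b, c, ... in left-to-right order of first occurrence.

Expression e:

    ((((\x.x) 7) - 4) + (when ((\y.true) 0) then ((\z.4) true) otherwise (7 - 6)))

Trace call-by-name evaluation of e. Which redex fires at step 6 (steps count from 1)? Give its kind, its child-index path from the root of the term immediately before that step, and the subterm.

Trace:
step 0: ((((\x.x) 7) - 4) + (if ((\y.true) 0) then ((\z.4) true) else (7 - 6)))
step 1: [beta@0.0] ((7 - 4) + (if ((\y.true) 0) then ((\z.4) true) else (7 - 6)))
step 2: [delta@0] (3 + (if ((\y.true) 0) then ((\z.4) true) else (7 - 6)))
step 3: [beta@1.0] (3 + (if true then ((\z.4) true) else (7 - 6)))
step 4: [if@1] (3 + ((\z.4) true))
step 5: [beta@1] (3 + 4)
step 6: [delta@root] 7

Answer: delta at root : (3 + 4)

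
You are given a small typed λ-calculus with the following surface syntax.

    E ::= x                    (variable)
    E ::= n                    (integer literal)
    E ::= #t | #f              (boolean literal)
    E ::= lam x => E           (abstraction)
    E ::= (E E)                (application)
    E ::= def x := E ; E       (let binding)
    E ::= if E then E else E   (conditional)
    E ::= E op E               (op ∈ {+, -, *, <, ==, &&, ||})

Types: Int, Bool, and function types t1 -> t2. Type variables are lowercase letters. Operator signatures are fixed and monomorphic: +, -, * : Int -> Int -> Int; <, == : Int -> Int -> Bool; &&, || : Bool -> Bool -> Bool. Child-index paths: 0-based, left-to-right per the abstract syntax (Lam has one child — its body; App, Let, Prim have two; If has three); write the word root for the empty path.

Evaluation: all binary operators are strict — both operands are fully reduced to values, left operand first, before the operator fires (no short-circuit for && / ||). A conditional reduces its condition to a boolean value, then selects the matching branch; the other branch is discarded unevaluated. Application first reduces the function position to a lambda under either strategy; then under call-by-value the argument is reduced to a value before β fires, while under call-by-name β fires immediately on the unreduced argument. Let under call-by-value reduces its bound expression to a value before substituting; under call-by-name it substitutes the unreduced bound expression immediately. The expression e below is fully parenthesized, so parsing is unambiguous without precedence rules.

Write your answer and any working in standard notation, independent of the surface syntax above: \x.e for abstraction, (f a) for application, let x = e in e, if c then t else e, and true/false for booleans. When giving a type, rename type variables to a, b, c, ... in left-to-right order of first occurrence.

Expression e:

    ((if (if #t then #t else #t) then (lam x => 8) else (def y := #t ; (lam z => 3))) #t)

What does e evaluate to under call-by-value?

Answer: 8

Working:
step 0: ((if (if true then true else true) then (\x.8) else (let y = true in (\z.3))) true)
step 1: [if@0.0] ((if true then (\x.8) else (let y = true in (\z.3))) true)
step 2: [if@0] ((\x.8) true)
step 3: [beta@root] 8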